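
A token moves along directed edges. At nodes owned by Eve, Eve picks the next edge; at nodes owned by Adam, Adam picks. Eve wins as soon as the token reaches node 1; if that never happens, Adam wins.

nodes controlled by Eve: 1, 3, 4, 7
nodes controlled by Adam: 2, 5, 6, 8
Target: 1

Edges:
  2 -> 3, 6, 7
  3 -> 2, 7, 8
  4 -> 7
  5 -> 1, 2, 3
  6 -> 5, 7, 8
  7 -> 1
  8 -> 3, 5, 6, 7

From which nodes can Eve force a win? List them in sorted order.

A0 = {1}
A1: add {7} — 7 (Eve) has 7→1.
A2: add {3, 4} — 3 (Eve) has 3→7; 4 (Eve) has 4→7.
A3 = A2; e.g. 2 (Adam) can still go to 6. Fixed point.
Eve's winning region = {1, 3, 4, 7}.

1, 3, 4, 7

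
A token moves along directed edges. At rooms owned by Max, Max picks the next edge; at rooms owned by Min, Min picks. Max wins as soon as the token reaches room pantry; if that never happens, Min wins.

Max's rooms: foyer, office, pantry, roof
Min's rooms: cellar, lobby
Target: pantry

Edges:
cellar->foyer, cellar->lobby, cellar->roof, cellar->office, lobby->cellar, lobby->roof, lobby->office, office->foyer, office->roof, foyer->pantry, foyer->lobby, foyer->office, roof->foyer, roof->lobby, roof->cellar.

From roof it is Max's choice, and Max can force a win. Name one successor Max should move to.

A0 = {pantry}
A1: add {foyer} — foyer (Max) has foyer→pantry.
A2: add {office, roof} — roof (Max) has roof→foyer; office (Max) has office→foyer.
A3 = A2; e.g. lobby (Min) can still go to cellar. Fixed point.
From roof, successor foyer is in the attractor (rank 1); the other successors cellar, lobby are not.

foyer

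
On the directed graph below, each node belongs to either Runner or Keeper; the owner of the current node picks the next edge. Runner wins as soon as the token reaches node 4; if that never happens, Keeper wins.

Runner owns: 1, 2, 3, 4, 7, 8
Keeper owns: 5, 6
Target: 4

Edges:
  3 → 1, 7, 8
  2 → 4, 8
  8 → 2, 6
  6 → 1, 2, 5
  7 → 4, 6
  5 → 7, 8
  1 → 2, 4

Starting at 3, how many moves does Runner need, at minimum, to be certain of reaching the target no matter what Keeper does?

2

A0 = {4}
A1: add {1, 2, 7} — 1 (Runner) has 1→4; 2 (Runner) has 2→4; 7 (Runner) has 7→4.
A2: add {3, 8} — 3 (Runner) has 3→1; 8 (Runner) has 8→2.
3 enters the attractor at level 2, so Runner can force the target in 2 moves from there.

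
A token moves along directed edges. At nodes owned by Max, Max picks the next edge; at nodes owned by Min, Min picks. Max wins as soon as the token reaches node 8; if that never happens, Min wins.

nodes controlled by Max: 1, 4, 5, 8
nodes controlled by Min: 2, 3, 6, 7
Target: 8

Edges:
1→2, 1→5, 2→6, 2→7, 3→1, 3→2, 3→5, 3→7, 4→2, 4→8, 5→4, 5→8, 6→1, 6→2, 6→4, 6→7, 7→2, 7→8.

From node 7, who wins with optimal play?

Min

A0 = {8}
A1: add {4, 5} — 4 (Max) has 4→8; 5 (Max) has 5→8.
A2: add {1} — 1 (Max) has 1→5.
A3 = A2; e.g. 2 (Min) can still go to 6. Fixed point.
7 never enters the attractor, so Min can avoid the target forever.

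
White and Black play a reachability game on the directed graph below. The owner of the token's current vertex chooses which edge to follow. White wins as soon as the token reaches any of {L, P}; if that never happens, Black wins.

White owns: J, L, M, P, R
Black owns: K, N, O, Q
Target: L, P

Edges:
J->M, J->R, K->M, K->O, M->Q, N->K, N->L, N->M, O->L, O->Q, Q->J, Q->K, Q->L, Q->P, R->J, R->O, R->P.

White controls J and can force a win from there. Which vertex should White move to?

A0 = {L, P}
A1: add {R} — R (White) has R→P.
A2: add {J} — J (White) has J→R.
A3 = A2; e.g. K (Black) can still go to M. Fixed point.
From J, successor R is in the attractor (rank 1); the other successor M is not.

R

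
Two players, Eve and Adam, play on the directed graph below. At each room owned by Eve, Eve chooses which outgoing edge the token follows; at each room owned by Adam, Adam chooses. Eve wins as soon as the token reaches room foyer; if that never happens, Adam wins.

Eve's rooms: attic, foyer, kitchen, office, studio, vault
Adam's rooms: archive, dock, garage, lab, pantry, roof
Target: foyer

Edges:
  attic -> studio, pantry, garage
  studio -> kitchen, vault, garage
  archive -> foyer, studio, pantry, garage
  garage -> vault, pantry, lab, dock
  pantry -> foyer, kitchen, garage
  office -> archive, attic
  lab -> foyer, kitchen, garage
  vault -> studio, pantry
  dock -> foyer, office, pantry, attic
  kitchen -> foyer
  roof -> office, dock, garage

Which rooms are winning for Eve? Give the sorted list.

A0 = {foyer}
A1: add {kitchen} — kitchen (Eve) has kitchen→foyer.
A2: add {studio} — studio (Eve) has studio→kitchen.
A3: add {attic, vault} — vault (Eve) has vault→studio; attic (Eve) has attic→studio.
A4: add {office} — office (Eve) has office→attic.
A5 = A4; e.g. pantry (Adam) can still go to garage. Fixed point.
Eve's winning region = {attic, foyer, kitchen, office, studio, vault}.

attic, foyer, kitchen, office, studio, vault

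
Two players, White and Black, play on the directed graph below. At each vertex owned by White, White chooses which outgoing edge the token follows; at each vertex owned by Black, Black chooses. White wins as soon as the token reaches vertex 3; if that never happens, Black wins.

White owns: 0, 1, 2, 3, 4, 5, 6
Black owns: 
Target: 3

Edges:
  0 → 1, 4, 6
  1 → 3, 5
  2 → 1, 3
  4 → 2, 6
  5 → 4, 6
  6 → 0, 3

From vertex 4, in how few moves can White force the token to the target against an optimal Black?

A0 = {3}
A1: add {1, 2, 6} — 1 (White) has 1→3; 2 (White) has 2→3; 6 (White) has 6→3.
A2: add {0, 4, 5} — 0 (White) has 0→1; 4 (White) has 4→2; 5 (White) has 5→6.
A2 = all vertices. Fixed point.
4 enters the attractor at level 2, so White can force the target in 2 moves from there.

2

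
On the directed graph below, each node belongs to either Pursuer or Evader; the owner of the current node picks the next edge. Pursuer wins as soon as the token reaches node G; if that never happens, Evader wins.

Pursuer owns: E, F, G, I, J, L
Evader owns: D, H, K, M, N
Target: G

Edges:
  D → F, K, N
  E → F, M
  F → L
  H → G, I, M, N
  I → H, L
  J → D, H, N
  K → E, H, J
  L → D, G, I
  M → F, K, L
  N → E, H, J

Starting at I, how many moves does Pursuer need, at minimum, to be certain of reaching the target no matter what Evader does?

2

A0 = {G}
A1: add {L} — L (Pursuer) has L→G.
A2: add {F, I} — F (Pursuer) has F→L; I (Pursuer) has I→L.
I enters the attractor at level 2, so Pursuer can force the target in 2 moves from there.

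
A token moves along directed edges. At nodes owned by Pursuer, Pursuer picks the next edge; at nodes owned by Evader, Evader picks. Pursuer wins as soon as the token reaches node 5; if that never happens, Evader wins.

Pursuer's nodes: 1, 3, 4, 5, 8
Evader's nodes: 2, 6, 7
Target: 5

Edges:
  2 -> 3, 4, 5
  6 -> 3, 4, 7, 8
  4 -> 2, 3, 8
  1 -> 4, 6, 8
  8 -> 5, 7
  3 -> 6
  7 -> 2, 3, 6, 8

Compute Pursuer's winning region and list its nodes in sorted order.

A0 = {5}
A1: add {8} — 8 (Pursuer) has 8→5.
A2: add {1, 4} — 1 (Pursuer) has 1→8; 4 (Pursuer) has 4→8.
A3 = A2; e.g. 2 (Evader) can still go to 3. Fixed point.
Pursuer's winning region = {1, 4, 5, 8}.

1, 4, 5, 8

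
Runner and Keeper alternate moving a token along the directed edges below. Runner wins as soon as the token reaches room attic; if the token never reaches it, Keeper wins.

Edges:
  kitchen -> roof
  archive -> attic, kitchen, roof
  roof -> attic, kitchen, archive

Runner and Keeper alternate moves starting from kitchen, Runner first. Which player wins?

Track states (vertex, player-to-move).
A0 = {(attic,Runner), (attic,Keeper)}
A1: add {(archive,Runner), (roof,Runner)}.
A2: add {(kitchen,Keeper)}.
A3 = A2; e.g. (kitchen,Runner) stays out. (kitchen,Runner) never enters ⇒ Keeper avoids the target.

Keeper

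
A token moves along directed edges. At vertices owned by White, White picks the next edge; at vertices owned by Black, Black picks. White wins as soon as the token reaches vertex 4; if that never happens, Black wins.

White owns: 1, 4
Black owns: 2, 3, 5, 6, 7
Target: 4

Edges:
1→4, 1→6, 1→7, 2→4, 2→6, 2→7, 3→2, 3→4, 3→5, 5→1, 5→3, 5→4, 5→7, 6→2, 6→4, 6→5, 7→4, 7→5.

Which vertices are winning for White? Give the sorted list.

1, 4

A0 = {4}
A1: add {1} — 1 (White) has 1→4.
A2 = A1; e.g. 2 (Black) can still go to 6. Fixed point.
White's winning region = {1, 4}.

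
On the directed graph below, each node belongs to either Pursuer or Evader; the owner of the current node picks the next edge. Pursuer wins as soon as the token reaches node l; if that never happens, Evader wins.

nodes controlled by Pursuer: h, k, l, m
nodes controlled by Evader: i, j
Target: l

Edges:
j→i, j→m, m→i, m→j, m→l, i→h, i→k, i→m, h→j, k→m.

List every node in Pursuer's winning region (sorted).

A0 = {l}
A1: add {m} — m (Pursuer) has m→l.
A2: add {k} — k (Pursuer) has k→m.
A3 = A2; e.g. h (Pursuer) has no edge into A2. Fixed point.
Pursuer's winning region = {k, l, m}.

k, l, m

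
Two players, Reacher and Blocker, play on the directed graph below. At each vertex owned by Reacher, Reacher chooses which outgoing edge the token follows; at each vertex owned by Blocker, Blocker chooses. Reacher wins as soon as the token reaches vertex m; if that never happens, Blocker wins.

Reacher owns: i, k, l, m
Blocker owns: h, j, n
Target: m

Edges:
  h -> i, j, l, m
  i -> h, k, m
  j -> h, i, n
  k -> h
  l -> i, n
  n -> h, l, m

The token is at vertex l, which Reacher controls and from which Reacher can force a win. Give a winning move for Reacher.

A0 = {m}
A1: add {i} — i (Reacher) has i→m.
A2: add {l} — l (Reacher) has l→i.
A3 = A2; e.g. h (Blocker) can still go to j. Fixed point.
From l, successor i is in the attractor (rank 1); the other successor n is not.

i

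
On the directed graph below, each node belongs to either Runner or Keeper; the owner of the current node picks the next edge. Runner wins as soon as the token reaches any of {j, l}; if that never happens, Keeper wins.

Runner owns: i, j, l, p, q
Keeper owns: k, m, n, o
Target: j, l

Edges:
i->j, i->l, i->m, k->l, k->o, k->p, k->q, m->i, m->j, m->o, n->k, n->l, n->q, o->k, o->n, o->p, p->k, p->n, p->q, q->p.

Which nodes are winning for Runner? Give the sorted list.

i, j, l

A0 = {j, l}
A1: add {i} — i (Runner) has i→j.
A2 = A1; e.g. k (Keeper) can still go to o. Fixed point.
Runner's winning region = {i, j, l}.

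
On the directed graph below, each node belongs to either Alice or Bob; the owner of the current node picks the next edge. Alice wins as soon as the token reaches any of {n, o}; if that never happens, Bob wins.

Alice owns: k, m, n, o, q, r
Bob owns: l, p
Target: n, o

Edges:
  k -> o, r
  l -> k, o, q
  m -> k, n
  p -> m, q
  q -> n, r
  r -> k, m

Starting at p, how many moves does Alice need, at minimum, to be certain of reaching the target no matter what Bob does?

2

A0 = {n, o}
A1: add {k, m, q} — k (Alice) has k→o; m (Alice) has m→n; q (Alice) has q→n.
A2: add {l, p, r} — l (Bob): all of {k, o, q} already in; p (Bob): all of {m, q} already in; r (Alice) has r→k.
A2 = all vertices. Fixed point.
p enters the attractor at level 2, so Alice can force the target in 2 moves from there.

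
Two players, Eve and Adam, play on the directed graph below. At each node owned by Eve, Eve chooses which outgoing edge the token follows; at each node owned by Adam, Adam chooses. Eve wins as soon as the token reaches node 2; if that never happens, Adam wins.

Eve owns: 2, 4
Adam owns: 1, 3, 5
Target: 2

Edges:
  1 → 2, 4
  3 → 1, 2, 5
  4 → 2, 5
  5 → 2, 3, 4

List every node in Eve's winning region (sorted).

A0 = {2}
A1: add {4} — 4 (Eve) has 4→2.
A2: add {1} — 1 (Adam): all of {2, 4} already in.
A3 = A2; e.g. 3 (Adam) can still go to 5. Fixed point.
Eve's winning region = {1, 2, 4}.

1, 2, 4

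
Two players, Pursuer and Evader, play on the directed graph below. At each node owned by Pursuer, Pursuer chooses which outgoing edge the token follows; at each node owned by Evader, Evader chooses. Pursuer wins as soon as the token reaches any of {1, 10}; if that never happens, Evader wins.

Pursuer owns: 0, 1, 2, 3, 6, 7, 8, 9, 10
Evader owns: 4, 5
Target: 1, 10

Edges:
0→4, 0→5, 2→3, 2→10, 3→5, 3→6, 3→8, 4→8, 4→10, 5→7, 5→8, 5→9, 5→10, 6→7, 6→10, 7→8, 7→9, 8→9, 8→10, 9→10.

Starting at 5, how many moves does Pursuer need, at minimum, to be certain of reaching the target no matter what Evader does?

3

A0 = {1, 10}
A1: add {2, 6, 8, 9} — 2 (Pursuer) has 2→10; 6 (Pursuer) has 6→10; 8 (Pursuer) has 8→10; 9 (Pursuer) has 9→10.
A2: add {3, 4, 7} — 3 (Pursuer) has 3→6; 4 (Evader): all of {8, 10} already in; 7 (Pursuer) has 7→8.
A3: add {0, 5} — 0 (Pursuer) has 0→4; 5 (Evader): all of {7, 8, 9, 10} already in.
A3 = all vertices. Fixed point.
5 enters the attractor at level 3, so Pursuer can force the target in 3 moves from there.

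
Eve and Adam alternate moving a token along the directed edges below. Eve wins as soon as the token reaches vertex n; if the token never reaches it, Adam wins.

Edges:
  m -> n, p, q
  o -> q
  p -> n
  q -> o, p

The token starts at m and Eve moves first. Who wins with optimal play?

Track states (vertex, player-to-move).
A0 = {(n,Eve), (n,Adam)}
A1: add {(m,Eve), (p,Eve), (p,Adam)}.
(m,Eve) ∈ A1 ⇒ Eve forces the target.

Eve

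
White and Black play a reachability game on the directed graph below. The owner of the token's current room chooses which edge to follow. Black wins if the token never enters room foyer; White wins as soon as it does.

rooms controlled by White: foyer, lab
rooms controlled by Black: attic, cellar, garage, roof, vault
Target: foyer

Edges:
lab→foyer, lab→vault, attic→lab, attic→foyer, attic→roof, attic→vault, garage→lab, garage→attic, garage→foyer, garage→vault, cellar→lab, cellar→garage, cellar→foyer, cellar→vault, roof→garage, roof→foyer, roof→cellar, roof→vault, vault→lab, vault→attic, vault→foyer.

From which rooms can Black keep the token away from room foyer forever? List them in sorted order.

A0 = {foyer}
A1: add {lab} — lab (White) has lab→foyer.
A2 = A1; e.g. attic (Black) can still go to roof. Fixed point.
White's attractor = {foyer, lab}; Black avoids the target exactly from the complement.

attic, cellar, garage, roof, vault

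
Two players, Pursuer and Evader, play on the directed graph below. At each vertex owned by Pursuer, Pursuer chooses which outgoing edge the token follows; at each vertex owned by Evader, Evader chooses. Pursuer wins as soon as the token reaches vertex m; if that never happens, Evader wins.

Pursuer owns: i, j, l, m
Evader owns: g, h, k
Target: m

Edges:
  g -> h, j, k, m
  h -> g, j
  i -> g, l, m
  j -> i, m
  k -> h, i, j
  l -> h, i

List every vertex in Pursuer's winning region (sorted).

i, j, l, m

A0 = {m}
A1: add {i, j} — i (Pursuer) has i→m; j (Pursuer) has j→m.
A2: add {l} — l (Pursuer) has l→i.
A3 = A2; e.g. g (Evader) can still go to h. Fixed point.
Pursuer's winning region = {i, j, l, m}.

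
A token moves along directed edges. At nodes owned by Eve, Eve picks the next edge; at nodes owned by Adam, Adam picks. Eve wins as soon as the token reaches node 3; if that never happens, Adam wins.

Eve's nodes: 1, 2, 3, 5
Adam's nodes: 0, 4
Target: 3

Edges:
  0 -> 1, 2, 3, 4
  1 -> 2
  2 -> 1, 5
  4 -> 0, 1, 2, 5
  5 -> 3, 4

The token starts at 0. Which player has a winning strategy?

A0 = {3}
A1: add {5} — 5 (Eve) has 5→3.
A2: add {2} — 2 (Eve) has 2→5.
A3: add {1} — 1 (Eve) has 1→2.
A4 = A3; e.g. 0 (Adam) can still go to 4. Fixed point.
0 never enters the attractor, so Adam can avoid the target forever.

Adam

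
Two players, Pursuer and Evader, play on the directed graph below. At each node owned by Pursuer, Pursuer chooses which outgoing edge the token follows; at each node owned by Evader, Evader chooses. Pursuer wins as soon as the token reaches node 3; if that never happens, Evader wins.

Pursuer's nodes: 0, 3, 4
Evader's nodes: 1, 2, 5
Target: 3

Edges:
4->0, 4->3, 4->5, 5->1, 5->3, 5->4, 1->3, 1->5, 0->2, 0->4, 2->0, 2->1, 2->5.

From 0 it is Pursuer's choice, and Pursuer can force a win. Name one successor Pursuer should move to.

A0 = {3}
A1: add {4} — 4 (Pursuer) has 4→3.
A2: add {0} — 0 (Pursuer) has 0→4.
A3 = A2; e.g. 1 (Evader) can still go to 5. Fixed point.
From 0, successor 4 is in the attractor (rank 1); the other successor 2 is not.

4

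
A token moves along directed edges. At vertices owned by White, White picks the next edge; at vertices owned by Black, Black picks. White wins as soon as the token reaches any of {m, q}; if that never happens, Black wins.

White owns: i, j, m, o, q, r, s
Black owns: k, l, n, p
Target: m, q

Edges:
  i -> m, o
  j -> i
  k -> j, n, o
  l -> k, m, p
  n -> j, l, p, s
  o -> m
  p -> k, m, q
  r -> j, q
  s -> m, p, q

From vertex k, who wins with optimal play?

A0 = {m, q}
A1: add {i, o, r, s} — i (White) has i→m; o (White) has o→m; r (White) has r→q; s (White) has s→m.
A2: add {j} — j (White) has j→i.
A3 = A2; e.g. k (Black) can still go to n. Fixed point.
k never enters the attractor, so Black can avoid the target forever.

Black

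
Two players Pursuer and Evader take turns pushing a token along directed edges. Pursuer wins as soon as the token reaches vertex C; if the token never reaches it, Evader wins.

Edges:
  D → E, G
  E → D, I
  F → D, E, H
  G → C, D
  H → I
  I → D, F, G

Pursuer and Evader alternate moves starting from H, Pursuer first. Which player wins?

Evader

Track states (vertex, player-to-move).
A0 = {(C,Pursuer), (C,Evader)}
A1: add {(G,Pursuer)}.
A2 = A1; e.g. (D,Pursuer) stays out. (H,Pursuer) never enters ⇒ Evader avoids the target.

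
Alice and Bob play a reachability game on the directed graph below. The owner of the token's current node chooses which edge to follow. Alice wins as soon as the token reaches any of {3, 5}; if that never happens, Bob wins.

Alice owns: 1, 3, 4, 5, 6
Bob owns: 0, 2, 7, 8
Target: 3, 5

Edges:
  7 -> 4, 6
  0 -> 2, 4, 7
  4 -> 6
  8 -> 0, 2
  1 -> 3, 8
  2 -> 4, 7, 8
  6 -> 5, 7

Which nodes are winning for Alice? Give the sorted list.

1, 3, 4, 5, 6, 7

A0 = {3, 5}
A1: add {1, 6} — 1 (Alice) has 1→3; 6 (Alice) has 6→5.
A2: add {4} — 4 (Alice) has 4→6.
A3: add {7} — 7 (Bob): all of {4, 6} already in.
A4 = A3; e.g. 0 (Bob) can still go to 2. Fixed point.
Alice's winning region = {1, 3, 4, 5, 6, 7}.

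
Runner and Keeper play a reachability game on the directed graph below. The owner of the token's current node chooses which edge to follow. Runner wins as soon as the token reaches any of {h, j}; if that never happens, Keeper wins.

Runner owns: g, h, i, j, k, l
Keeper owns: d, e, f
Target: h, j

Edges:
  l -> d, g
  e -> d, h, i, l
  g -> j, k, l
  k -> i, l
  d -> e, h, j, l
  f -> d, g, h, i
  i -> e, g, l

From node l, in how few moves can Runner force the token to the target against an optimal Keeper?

2

A0 = {h, j}
A1: add {g} — g (Runner) has g→j.
A2: add {i, l} — i (Runner) has i→g; l (Runner) has l→g.
l enters the attractor at level 2, so Runner can force the target in 2 moves from there.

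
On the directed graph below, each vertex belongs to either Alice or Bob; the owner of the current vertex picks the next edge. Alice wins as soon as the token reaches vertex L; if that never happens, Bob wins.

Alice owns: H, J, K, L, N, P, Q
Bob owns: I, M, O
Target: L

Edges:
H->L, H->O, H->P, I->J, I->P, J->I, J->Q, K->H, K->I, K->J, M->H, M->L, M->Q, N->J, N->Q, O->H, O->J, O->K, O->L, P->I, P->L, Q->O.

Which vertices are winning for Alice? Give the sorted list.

A0 = {L}
A1: add {H, P} — H (Alice) has H→L; P (Alice) has P→L.
A2: add {K} — K (Alice) has K→H.
A3 = A2; e.g. I (Bob) can still go to J. Fixed point.
Alice's winning region = {H, K, L, P}.

H, K, L, P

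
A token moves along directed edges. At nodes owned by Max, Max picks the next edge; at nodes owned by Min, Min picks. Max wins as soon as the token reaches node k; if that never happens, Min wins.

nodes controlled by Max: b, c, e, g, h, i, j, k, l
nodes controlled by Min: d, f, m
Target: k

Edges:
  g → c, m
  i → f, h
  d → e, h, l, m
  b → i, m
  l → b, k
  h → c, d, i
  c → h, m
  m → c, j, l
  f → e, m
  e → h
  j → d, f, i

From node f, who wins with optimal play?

A0 = {k}
A1: add {l} — l (Max) has l→k.
A2 = A1; e.g. b (Max) has no edge into A1. Fixed point.
f never enters the attractor, so Min can avoid the target forever.

Min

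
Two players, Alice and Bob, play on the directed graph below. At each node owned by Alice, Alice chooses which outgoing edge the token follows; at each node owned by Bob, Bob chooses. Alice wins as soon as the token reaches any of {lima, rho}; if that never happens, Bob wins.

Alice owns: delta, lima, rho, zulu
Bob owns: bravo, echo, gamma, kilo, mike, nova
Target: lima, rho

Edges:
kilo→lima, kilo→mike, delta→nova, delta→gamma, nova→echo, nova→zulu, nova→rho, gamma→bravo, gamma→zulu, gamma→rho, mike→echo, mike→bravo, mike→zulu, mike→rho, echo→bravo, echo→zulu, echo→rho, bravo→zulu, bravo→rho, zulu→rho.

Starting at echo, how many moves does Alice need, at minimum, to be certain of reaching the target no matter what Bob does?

A0 = {lima, rho}
A1: add {zulu} — zulu (Alice) has zulu→rho.
A2: add {bravo} — bravo (Bob): all of {zulu, rho} already in.
A3: add {echo, gamma} — gamma (Bob): all of {bravo, zulu, rho} already in; echo (Bob): all of {bravo, zulu, rho} already in.
echo enters the attractor at level 3, so Alice can force the target in 3 moves from there.

3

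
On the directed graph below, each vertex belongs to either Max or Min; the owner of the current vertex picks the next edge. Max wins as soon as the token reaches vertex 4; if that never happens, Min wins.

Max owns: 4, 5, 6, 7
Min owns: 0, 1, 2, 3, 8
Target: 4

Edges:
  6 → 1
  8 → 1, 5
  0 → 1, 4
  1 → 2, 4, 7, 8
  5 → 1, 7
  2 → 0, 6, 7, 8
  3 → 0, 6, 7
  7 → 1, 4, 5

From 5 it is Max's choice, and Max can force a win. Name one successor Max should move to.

A0 = {4}
A1: add {7} — 7 (Max) has 7→4.
A2: add {5} — 5 (Max) has 5→7.
A3 = A2; e.g. 0 (Min) can still go to 1. Fixed point.
From 5, successor 7 is in the attractor (rank 1); the other successor 1 is not.

7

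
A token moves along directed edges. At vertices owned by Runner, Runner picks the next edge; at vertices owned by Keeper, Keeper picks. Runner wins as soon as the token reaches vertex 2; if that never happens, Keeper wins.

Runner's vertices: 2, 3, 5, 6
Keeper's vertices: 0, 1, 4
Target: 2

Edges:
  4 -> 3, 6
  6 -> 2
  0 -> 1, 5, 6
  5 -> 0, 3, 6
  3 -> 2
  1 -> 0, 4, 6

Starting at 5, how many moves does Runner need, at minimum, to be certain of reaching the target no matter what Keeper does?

A0 = {2}
A1: add {3, 6} — 3 (Runner) has 3→2; 6 (Runner) has 6→2.
A2: add {4, 5} — 4 (Keeper): all of {3, 6} already in; 5 (Runner) has 5→3.
A3 = A2; e.g. 0 (Keeper) can still go to 1. Fixed point.
5 enters the attractor at level 2, so Runner can force the target in 2 moves from there.

2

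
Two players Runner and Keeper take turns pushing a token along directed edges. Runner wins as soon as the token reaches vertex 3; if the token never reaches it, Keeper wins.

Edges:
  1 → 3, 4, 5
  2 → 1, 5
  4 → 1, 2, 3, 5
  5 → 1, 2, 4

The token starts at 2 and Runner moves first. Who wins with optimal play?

Keeper

Track states (vertex, player-to-move).
A0 = {(3,Runner), (3,Keeper)}
A1: add {(1,Runner), (4,Runner)}.
A2 = A1; e.g. (1,Keeper) stays out. (2,Runner) never enters ⇒ Keeper avoids the target.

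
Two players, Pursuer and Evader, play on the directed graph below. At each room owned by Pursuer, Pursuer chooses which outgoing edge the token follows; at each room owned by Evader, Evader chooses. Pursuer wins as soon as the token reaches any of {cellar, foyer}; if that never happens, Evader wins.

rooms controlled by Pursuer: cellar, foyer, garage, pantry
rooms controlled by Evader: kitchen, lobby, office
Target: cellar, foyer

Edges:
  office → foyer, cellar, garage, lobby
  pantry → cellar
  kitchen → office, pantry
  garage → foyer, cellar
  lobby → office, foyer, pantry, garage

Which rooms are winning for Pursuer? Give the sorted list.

A0 = {cellar, foyer}
A1: add {garage, pantry} — pantry (Pursuer) has pantry→cellar; garage (Pursuer) has garage→foyer.
A2 = A1; e.g. office (Evader) can still go to lobby. Fixed point.
Pursuer's winning region = {cellar, foyer, garage, pantry}.

cellar, foyer, garage, pantry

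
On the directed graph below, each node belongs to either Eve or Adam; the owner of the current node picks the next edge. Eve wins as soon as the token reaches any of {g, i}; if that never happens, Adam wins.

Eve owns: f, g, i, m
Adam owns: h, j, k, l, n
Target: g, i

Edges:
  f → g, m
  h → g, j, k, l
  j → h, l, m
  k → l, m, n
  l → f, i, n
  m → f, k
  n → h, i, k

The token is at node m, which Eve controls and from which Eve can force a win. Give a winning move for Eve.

f

A0 = {g, i}
A1: add {f} — f (Eve) has f→g.
A2: add {m} — m (Eve) has m→f.
A3 = A2; e.g. h (Adam) can still go to j. Fixed point.
From m, successor f is in the attractor (rank 1); the other successor k is not.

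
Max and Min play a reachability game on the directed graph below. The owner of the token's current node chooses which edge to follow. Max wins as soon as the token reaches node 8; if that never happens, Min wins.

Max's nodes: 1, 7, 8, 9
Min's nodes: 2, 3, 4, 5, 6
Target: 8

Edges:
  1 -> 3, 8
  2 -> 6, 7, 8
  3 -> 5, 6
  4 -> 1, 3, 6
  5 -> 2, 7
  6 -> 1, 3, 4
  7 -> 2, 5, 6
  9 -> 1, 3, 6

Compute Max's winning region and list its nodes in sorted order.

1, 8, 9

A0 = {8}
A1: add {1} — 1 (Max) has 1→8.
A2: add {9} — 9 (Max) has 9→1.
A3 = A2; e.g. 2 (Min) can still go to 6. Fixed point.
Max's winning region = {1, 8, 9}.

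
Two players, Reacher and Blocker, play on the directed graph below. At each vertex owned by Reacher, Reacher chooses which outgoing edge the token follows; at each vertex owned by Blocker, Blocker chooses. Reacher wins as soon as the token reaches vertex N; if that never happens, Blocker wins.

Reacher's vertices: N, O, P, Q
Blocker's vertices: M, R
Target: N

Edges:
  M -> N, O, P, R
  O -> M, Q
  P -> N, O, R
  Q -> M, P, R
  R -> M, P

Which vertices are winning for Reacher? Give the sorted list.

N, O, P, Q

A0 = {N}
A1: add {P} — P (Reacher) has P→N.
A2: add {Q} — Q (Reacher) has Q→P.
A3: add {O} — O (Reacher) has O→Q.
A4 = A3; e.g. M (Blocker) can still go to R. Fixed point.
Reacher's winning region = {N, O, P, Q}.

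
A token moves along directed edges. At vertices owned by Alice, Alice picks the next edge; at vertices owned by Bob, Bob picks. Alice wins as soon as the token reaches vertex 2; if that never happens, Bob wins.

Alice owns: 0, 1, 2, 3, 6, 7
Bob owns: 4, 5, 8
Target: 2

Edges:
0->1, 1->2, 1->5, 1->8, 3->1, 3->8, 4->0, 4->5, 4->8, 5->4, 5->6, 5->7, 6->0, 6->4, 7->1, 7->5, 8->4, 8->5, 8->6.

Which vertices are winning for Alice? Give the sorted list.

A0 = {2}
A1: add {1} — 1 (Alice) has 1→2.
A2: add {0, 3, 7} — 0 (Alice) has 0→1; 3 (Alice) has 3→1; 7 (Alice) has 7→1.
A3: add {6} — 6 (Alice) has 6→0.
A4 = A3; e.g. 4 (Bob) can still go to 5. Fixed point.
Alice's winning region = {0, 1, 2, 3, 6, 7}.

0, 1, 2, 3, 6, 7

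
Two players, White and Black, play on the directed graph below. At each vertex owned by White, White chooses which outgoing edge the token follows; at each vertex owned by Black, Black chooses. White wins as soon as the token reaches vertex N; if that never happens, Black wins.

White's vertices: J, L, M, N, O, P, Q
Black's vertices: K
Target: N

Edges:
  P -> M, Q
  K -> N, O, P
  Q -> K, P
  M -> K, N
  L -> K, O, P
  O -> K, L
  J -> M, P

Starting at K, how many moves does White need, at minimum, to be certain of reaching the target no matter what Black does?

A0 = {N}
A1: add {M} — M (White) has M→N.
A2: add {J, P} — J (White) has J→M; P (White) has P→M.
A3: add {L, Q} — L (White) has L→P; Q (White) has Q→P.
A4: add {O} — O (White) has O→L.
A5: add {K} — K (Black): all of {N, O, P} already in.
A5 = all vertices. Fixed point.
K enters the attractor at level 5, so White can force the target in 5 moves from there.

5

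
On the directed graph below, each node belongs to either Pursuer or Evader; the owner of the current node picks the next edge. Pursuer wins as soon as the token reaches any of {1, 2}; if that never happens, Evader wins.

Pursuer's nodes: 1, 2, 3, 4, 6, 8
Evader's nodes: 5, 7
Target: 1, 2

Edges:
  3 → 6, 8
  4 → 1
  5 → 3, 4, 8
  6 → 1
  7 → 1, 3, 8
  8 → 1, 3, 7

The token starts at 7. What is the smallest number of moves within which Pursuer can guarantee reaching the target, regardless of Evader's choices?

A0 = {1, 2}
A1: add {4, 6, 8} — 4 (Pursuer) has 4→1; 6 (Pursuer) has 6→1; 8 (Pursuer) has 8→1.
A2: add {3} — 3 (Pursuer) has 3→6.
A3: add {5, 7} — 5 (Evader): all of {3, 4, 8} already in; 7 (Evader): all of {1, 3, 8} already in.
A3 = all vertices. Fixed point.
7 enters the attractor at level 3, so Pursuer can force the target in 3 moves from there.

3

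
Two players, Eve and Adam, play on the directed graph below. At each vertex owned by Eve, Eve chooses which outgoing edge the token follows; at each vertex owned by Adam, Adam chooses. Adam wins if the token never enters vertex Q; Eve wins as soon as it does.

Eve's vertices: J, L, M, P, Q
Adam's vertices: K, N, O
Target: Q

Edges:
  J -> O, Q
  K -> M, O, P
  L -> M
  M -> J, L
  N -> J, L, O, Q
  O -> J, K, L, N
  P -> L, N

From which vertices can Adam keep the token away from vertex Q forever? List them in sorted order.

A0 = {Q}
A1: add {J} — J (Eve) has J→Q.
A2: add {M} — M (Eve) has M→J.
A3: add {L} — L (Eve) has L→M.
A4: add {P} — P (Eve) has P→L.
A5 = A4; e.g. K (Adam) can still go to O. Fixed point.
Eve's attractor = {J, L, M, P, Q}; Adam avoids the target exactly from the complement.

K, N, O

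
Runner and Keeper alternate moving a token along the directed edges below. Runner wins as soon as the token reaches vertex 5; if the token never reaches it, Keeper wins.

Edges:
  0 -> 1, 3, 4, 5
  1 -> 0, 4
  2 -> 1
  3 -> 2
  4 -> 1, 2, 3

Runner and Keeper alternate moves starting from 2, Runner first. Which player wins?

Keeper

Track states (vertex, player-to-move).
A0 = {(5,Runner), (5,Keeper)}
A1: add {(0,Runner)}.
A2 = A1; e.g. (0,Keeper) stays out. (2,Runner) never enters ⇒ Keeper avoids the target.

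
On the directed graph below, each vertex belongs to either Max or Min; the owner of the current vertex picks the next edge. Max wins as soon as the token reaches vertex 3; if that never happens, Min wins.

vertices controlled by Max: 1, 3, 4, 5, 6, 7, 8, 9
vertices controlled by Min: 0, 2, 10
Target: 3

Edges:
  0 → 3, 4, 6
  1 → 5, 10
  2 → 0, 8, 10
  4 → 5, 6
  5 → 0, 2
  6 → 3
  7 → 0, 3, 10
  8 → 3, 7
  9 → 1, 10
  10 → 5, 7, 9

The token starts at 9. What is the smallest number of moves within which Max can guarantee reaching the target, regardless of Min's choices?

A0 = {3}
A1: add {6, 7, 8} — 6 (Max) has 6→3; 7 (Max) has 7→3; 8 (Max) has 8→3.
A2: add {4} — 4 (Max) has 4→6.
A3: add {0} — 0 (Min): all of {3, 4, 6} already in.
A4: add {5} — 5 (Max) has 5→0.
A5: add {1} — 1 (Max) has 1→5.
A6: add {9} — 9 (Max) has 9→1.
9 enters the attractor at level 6, so Max can force the target in 6 moves from there.

6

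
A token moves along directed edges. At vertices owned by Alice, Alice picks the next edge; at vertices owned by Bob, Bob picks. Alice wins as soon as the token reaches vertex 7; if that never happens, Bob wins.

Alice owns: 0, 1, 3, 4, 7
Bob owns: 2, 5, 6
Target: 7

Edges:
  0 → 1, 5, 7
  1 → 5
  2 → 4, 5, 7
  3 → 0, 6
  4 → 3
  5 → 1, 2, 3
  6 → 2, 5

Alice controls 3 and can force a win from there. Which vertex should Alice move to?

0

A0 = {7}
A1: add {0} — 0 (Alice) has 0→7.
A2: add {3} — 3 (Alice) has 3→0.
A3: add {4} — 4 (Alice) has 4→3.
A4 = A3; e.g. 1 (Alice) has no edge into A3. Fixed point.
From 3, successor 0 is in the attractor (rank 1); the other successor 6 is not.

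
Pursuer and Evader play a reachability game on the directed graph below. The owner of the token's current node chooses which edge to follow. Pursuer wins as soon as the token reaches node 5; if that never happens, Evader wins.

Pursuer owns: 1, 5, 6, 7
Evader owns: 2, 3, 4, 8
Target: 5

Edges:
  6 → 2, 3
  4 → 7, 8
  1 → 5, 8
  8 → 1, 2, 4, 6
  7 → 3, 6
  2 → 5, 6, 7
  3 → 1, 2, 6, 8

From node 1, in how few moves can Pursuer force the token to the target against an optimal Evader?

1

A0 = {5}
A1: add {1} — 1 (Pursuer) has 1→5.
A2 = A1; e.g. 2 (Evader) can still go to 6. Fixed point.
1 enters the attractor at level 1, so Pursuer can force the target in 1 move from there.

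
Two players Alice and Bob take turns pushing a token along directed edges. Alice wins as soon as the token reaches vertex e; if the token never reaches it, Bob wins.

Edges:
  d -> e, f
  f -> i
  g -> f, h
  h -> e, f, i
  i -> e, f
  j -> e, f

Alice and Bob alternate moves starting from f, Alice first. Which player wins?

Bob

Track states (vertex, player-to-move).
A0 = {(e,Alice), (e,Bob)}
A1: add {(d,Alice), (h,Alice), (i,Alice), (j,Alice)}.
A2: add {(f,Bob)}.
A3: add {(g,Alice)}.
A4 = A3; e.g. (d,Bob) stays out. (f,Alice) never enters ⇒ Bob avoids the target.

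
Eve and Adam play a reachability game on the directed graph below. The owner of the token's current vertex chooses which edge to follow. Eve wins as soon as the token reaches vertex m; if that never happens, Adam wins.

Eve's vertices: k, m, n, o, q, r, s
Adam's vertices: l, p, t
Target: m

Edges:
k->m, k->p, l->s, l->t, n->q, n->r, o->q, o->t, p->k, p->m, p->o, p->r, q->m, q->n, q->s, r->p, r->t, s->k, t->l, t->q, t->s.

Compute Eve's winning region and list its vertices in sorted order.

k, m, n, o, q, s

A0 = {m}
A1: add {k, q} — k (Eve) has k→m; q (Eve) has q→m.
A2: add {n, o, s} — n (Eve) has n→q; o (Eve) has o→q; s (Eve) has s→k.
A3 = A2; e.g. l (Adam) can still go to t. Fixed point.
Eve's winning region = {k, m, n, o, q, s}.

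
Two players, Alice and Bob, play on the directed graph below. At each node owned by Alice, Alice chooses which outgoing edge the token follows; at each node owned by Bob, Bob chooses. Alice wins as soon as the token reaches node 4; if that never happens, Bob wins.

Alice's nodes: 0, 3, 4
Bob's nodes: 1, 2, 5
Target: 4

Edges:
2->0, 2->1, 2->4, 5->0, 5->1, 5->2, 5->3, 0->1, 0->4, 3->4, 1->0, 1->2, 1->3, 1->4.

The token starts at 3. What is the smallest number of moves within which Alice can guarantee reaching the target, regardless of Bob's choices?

A0 = {4}
A1: add {0, 3} — 0 (Alice) has 0→4; 3 (Alice) has 3→4.
A2 = A1; e.g. 1 (Bob) can still go to 2. Fixed point.
3 enters the attractor at level 1, so Alice can force the target in 1 move from there.

1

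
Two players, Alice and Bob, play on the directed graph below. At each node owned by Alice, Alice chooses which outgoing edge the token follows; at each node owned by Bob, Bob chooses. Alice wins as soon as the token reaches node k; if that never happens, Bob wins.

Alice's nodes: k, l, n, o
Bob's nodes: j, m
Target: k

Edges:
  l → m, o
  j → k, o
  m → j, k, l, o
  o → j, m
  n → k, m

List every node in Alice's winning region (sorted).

A0 = {k}
A1: add {n} — n (Alice) has n→k.
A2 = A1; e.g. j (Bob) can still go to o. Fixed point.
Alice's winning region = {k, n}.

k, n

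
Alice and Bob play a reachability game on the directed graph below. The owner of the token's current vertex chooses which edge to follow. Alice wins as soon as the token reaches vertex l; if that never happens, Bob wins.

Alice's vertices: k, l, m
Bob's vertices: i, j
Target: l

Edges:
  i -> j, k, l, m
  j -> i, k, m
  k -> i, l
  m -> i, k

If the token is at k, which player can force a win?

A0 = {l}
A1: add {k} — k (Alice) has k→l.
k ∈ A1, so Alice can force the target.

Alice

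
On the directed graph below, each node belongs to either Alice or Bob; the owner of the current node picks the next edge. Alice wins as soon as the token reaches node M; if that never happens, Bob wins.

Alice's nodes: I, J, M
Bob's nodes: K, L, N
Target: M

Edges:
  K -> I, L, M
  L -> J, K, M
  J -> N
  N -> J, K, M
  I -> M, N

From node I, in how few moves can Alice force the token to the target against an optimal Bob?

1

A0 = {M}
A1: add {I} — I (Alice) has I→M.
A2 = A1; e.g. J (Alice) has no edge into A1. Fixed point.
I enters the attractor at level 1, so Alice can force the target in 1 move from there.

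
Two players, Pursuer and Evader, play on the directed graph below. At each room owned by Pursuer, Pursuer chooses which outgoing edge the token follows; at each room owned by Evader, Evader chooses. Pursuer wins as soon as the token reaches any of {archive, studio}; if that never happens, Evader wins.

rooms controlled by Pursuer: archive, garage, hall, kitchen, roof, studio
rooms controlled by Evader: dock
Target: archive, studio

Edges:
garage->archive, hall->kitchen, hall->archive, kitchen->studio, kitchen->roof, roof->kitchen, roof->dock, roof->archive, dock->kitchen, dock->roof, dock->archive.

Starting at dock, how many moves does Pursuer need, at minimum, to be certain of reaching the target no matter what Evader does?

2

A0 = {archive, studio}
A1: add {garage, hall, kitchen, roof} — kitchen (Pursuer) has kitchen→studio; roof (Pursuer) has roof→archive; hall (Pursuer) has hall→archive; garage (Pursuer) has garage→archive.
A2: add {dock} — dock (Evader): all of {kitchen, roof, archive} already in.
A2 = all vertices. Fixed point.
dock enters the attractor at level 2, so Pursuer can force the target in 2 moves from there.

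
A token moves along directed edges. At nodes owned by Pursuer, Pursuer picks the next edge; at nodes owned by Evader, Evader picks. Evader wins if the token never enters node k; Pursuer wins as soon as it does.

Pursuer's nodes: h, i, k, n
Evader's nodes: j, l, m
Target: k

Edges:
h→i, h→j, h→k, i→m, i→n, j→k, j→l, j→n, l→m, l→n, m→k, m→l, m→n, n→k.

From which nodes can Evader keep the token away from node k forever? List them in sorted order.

A0 = {k}
A1: add {h, n} — h (Pursuer) has h→k; n (Pursuer) has n→k.
A2: add {i} — i (Pursuer) has i→n.
A3 = A2; e.g. j (Evader) can still go to l. Fixed point.
Pursuer's attractor = {h, i, k, n}; Evader avoids the target exactly from the complement.

j, l, m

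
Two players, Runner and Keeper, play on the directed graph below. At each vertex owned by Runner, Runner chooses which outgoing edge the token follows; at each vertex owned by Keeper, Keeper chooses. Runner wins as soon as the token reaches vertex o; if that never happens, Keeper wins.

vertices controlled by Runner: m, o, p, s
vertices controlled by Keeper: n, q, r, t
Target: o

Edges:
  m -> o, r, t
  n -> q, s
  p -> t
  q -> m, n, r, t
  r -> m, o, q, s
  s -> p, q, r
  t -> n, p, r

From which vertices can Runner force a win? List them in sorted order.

m, o

A0 = {o}
A1: add {m} — m (Runner) has m→o.
A2 = A1; e.g. n (Keeper) can still go to q. Fixed point.
Runner's winning region = {m, o}.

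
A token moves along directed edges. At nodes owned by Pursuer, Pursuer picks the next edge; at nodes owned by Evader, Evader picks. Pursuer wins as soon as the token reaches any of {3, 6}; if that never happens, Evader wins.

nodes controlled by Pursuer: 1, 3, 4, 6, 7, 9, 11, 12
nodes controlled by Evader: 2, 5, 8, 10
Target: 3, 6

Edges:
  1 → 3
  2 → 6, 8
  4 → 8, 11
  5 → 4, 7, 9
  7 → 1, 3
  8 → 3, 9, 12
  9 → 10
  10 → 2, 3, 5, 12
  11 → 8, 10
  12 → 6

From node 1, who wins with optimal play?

A0 = {3, 6}
A1: add {1, 7, 12} — 1 (Pursuer) has 1→3; 7 (Pursuer) has 7→3; 12 (Pursuer) has 12→6.
A2 = A1; e.g. 2 (Evader) can still go to 8. Fixed point.
1 ∈ A1, so Pursuer can force the target.

Pursuer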